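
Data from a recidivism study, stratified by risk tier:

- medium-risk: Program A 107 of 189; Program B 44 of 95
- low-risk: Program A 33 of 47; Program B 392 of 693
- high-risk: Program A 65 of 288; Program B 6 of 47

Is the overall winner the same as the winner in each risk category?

No

Medium-risk: Program A 107/189 = 56.6%, Program B 44/95 = 46.3% → Program A
Low-risk: Program A 33/47 = 70.2%, Program B 392/693 = 56.6% → Program A
High-risk: Program A 65/288 = 22.6%, Program B 6/47 = 12.8% → Program A
Overall: Program A 205/524 = 39.1%, Program B 442/835 = 52.9% → Program B
Program A wins each risk group but Program B wins overall — the comparison reverses. Program A's participants skew toward high-risk, which has a lower base rate.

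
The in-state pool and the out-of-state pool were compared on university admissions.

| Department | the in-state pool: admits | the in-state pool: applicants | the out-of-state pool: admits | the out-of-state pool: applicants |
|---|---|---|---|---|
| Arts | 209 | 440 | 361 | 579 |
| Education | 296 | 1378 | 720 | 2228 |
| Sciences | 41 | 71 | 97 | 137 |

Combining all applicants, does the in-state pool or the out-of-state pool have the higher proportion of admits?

Arts: the in-state pool 209/440 = 47.5%, the out-of-state pool 361/579 = 62.3% → the out-of-state pool
Education: the in-state pool 296/1378 = 21.5%, the out-of-state pool 720/2228 = 32.3% → the out-of-state pool
Sciences: the in-state pool 41/71 = 57.7%, the out-of-state pool 97/137 = 70.8% → the out-of-state pool
Overall: the in-state pool 546/1889 = 28.9%, the out-of-state pool 1178/2944 = 40.0% → the out-of-state pool

the out-of-state pool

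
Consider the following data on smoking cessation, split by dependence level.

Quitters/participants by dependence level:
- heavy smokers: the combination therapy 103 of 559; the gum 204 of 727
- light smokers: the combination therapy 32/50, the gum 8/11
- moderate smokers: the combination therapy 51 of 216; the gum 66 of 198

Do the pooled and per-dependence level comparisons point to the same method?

Heavy smokers: the combination therapy 103/559 = 18.4%, the gum 204/727 = 28.1% → the gum
Light smokers: the combination therapy 32/50 = 64.0%, the gum 8/11 = 72.7% → the gum
Moderate smokers: the combination therapy 51/216 = 23.6%, the gum 66/198 = 33.3% → the gum
Overall: the combination therapy 186/825 = 22.5%, the gum 278/936 = 29.7% → the gum
The gum wins overall and in every dependence group — no reversal.

Yes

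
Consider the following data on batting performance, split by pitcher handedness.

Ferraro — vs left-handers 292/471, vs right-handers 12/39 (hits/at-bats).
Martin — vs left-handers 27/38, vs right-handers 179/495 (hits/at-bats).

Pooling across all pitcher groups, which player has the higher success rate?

Vs left-handers: Ferraro 292/471 = 62.0%, Martin 27/38 = 71.1% → Martin
Vs right-handers: Ferraro 12/39 = 30.8%, Martin 179/495 = 36.2% → Martin
Overall: Ferraro 304/510 = 59.6%, Martin 206/533 = 38.6% → Ferraro
(Martin wins every pitcher group but Ferraro wins overall — Martin's at-bats skew toward the low-rate vs right-handers group.)

Ferraro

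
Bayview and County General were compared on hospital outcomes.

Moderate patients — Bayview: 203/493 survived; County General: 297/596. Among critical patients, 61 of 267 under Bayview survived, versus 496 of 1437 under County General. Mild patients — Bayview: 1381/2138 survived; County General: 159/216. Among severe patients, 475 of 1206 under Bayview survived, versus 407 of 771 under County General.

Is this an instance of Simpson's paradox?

Moderate: Bayview 203/493 = 41.2%, County General 297/596 = 49.8% → County General
Critical: Bayview 61/267 = 22.8%, County General 496/1437 = 34.5% → County General
Mild: Bayview 1381/2138 = 64.6%, County General 159/216 = 73.6% → County General
Severe: Bayview 475/1206 = 39.4%, County General 407/771 = 52.8% → County General
Overall: Bayview 2120/4104 = 51.7%, County General 1359/3020 = 45.0% → Bayview
County General wins each case group but Bayview wins overall — the comparison reverses. County General's patients skew toward critical, which has a lower base rate.

Yes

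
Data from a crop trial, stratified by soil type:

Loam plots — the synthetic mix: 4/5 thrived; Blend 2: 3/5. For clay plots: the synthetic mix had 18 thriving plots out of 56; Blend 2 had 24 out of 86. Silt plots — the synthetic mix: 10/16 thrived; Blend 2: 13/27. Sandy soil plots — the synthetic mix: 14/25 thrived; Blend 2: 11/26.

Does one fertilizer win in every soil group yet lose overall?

No

Loam: the synthetic mix 4/5 = 80.0%, Blend 2 3/5 = 60.0% → the synthetic mix
Clay: the synthetic mix 18/56 = 32.1%, Blend 2 24/86 = 27.9% → the synthetic mix
Silt: the synthetic mix 10/16 = 62.5%, Blend 2 13/27 = 48.1% → the synthetic mix
Sandy soil: the synthetic mix 14/25 = 56.0%, Blend 2 11/26 = 42.3% → the synthetic mix
Overall: the synthetic mix 46/102 = 45.1%, Blend 2 51/144 = 35.4% → the synthetic mix
The synthetic mix wins overall and in every soil group — no reversal.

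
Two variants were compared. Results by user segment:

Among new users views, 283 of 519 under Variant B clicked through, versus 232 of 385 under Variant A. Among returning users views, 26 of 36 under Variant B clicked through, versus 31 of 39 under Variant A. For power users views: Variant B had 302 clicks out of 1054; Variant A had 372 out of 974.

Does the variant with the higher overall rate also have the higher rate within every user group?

New users: Variant B 283/519 = 54.5%, Variant A 232/385 = 60.3% → Variant A
Returning users: Variant B 26/36 = 72.2%, Variant A 31/39 = 79.5% → Variant A
Power users: Variant B 302/1054 = 28.7%, Variant A 372/974 = 38.2% → Variant A
Overall: Variant B 611/1609 = 38.0%, Variant A 635/1398 = 45.4% → Variant A
Variant A wins overall and in every user group — no reversal.

Yes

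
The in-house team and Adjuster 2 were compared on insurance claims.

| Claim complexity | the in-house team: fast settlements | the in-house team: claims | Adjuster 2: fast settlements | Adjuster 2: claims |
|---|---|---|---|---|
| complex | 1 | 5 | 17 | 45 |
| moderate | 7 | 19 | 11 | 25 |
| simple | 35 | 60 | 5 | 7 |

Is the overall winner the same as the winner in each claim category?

No

Complex: the in-house team 1/5 = 20.0%, Adjuster 2 17/45 = 37.8% → Adjuster 2
Moderate: the in-house team 7/19 = 36.8%, Adjuster 2 11/25 = 44.0% → Adjuster 2
Simple: the in-house team 35/60 = 58.3%, Adjuster 2 5/7 = 71.4% → Adjuster 2
Overall: the in-house team 43/84 = 51.2%, Adjuster 2 33/77 = 42.9% → the in-house team
Adjuster 2 wins each claim group but the in-house team wins overall — the comparison reverses. Adjuster 2's claims skew toward complex, which has a lower base rate.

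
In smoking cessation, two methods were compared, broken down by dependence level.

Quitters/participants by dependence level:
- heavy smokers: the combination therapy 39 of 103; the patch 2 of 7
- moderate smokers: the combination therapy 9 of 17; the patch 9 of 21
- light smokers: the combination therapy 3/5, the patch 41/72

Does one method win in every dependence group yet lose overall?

Yes

Heavy smokers: the combination therapy 39/103 = 37.9%, the patch 2/7 = 28.6% → the combination therapy
Moderate smokers: the combination therapy 9/17 = 52.9%, the patch 9/21 = 42.9% → the combination therapy
Light smokers: the combination therapy 3/5 = 60.0%, the patch 41/72 = 56.9% → the combination therapy
Overall: the combination therapy 51/125 = 40.8%, the patch 52/100 = 52.0% → the patch
The combination therapy wins each dependence group but the patch wins overall — the comparison reverses. The combination therapy's participants skew toward heavy smokers, which has a lower base rate.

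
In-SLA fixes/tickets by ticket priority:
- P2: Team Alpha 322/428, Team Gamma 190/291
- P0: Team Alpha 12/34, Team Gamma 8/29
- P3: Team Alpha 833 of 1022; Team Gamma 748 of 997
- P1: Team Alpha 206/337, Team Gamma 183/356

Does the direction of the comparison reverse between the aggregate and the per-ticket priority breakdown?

P2: Team Alpha 322/428 = 75.2%, Team Gamma 190/291 = 65.3% → Team Alpha
P0: Team Alpha 12/34 = 35.3%, Team Gamma 8/29 = 27.6% → Team Alpha
P3: Team Alpha 833/1022 = 81.5%, Team Gamma 748/997 = 75.0% → Team Alpha
P1: Team Alpha 206/337 = 61.1%, Team Gamma 183/356 = 51.4% → Team Alpha
Overall: Team Alpha 1373/1821 = 75.4%, Team Gamma 1129/1673 = 67.5% → Team Alpha
Team Alpha wins overall and in every ticket group — no reversal.

No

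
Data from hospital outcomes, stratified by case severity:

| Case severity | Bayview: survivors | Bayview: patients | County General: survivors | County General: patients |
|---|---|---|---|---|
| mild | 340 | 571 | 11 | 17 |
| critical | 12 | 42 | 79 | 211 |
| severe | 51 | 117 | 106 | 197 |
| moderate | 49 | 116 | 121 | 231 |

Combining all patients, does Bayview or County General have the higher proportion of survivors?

Bayview

Mild: Bayview 340/571 = 59.5%, County General 11/17 = 64.7% → County General
Critical: Bayview 12/42 = 28.6%, County General 79/211 = 37.4% → County General
Severe: Bayview 51/117 = 43.6%, County General 106/197 = 53.8% → County General
Moderate: Bayview 49/116 = 42.2%, County General 121/231 = 52.4% → County General
Overall: Bayview 452/846 = 53.4%, County General 317/656 = 48.3% → Bayview
(County General wins every case group but Bayview wins overall — County General's patients skew toward the low-rate critical group.)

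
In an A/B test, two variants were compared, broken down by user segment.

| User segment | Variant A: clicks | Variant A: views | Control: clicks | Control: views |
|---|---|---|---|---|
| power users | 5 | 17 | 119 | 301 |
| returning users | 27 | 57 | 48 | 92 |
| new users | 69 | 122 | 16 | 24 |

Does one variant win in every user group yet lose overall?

Power users: Variant A 5/17 = 29.4%, Control 119/301 = 39.5% → Control
Returning users: Variant A 27/57 = 47.4%, Control 48/92 = 52.2% → Control
New users: Variant A 69/122 = 56.6%, Control 16/24 = 66.7% → Control
Overall: Variant A 101/196 = 51.5%, Control 183/417 = 43.9% → Variant A
Control wins each user group but Variant A wins overall — the comparison reverses. Control's views skew toward power users, which has a lower base rate.

Yes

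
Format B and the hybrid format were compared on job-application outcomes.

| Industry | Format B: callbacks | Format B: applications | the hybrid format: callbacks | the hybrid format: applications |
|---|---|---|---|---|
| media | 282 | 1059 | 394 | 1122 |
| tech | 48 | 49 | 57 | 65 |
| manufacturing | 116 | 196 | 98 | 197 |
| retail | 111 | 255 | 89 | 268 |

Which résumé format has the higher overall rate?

Media: Format B 282/1059 = 26.6%, the hybrid format 394/1122 = 35.1% → the hybrid format
Tech: Format B 48/49 = 98.0%, the hybrid format 57/65 = 87.7% → Format B
Manufacturing: Format B 116/196 = 59.2%, the hybrid format 98/197 = 49.7% → Format B
Retail: Format B 111/255 = 43.5%, the hybrid format 89/268 = 33.2% → Format B
Overall: Format B 557/1559 = 35.7%, the hybrid format 638/1652 = 38.6% → the hybrid format
(Neither sweeps every industry group, but the hybrid format has the higher pooled rate.)

the hybrid format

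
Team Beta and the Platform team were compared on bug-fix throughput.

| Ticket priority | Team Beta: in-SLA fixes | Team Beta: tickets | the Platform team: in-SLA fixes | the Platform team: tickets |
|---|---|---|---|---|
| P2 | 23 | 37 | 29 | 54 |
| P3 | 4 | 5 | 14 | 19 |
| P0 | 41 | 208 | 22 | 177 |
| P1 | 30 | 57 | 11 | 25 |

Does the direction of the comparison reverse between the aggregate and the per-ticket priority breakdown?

P2: Team Beta 23/37 = 62.2%, the Platform team 29/54 = 53.7% → Team Beta
P3: Team Beta 4/5 = 80.0%, the Platform team 14/19 = 73.7% → Team Beta
P0: Team Beta 41/208 = 19.7%, the Platform team 22/177 = 12.4% → Team Beta
P1: Team Beta 30/57 = 52.6%, the Platform team 11/25 = 44.0% → Team Beta
Overall: Team Beta 98/307 = 31.9%, the Platform team 76/275 = 27.6% → Team Beta
Team Beta wins overall and in every ticket group — no reversal.

No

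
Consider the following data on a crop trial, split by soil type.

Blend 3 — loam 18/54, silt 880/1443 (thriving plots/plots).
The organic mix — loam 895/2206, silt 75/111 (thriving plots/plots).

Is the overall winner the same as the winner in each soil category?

Loam: Blend 3 18/54 = 33.3%, the organic mix 895/2206 = 40.6% → the organic mix
Silt: Blend 3 880/1443 = 61.0%, the organic mix 75/111 = 67.6% → the organic mix
Overall: Blend 3 898/1497 = 60.0%, the organic mix 970/2317 = 41.9% → Blend 3
The organic mix wins each soil group but Blend 3 wins overall — the comparison reverses. The organic mix's plots skew toward loam, which has a lower base rate.

No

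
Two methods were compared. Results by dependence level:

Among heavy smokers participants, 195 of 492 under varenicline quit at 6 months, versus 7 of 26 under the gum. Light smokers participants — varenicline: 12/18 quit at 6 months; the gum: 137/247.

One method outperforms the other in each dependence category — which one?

varenicline

Heavy smokers: varenicline 195/492 = 39.6%, the gum 7/26 = 26.9% → varenicline
Light smokers: varenicline 12/18 = 66.7%, the gum 137/247 = 55.5% → varenicline
Varenicline has the higher rate in both groups.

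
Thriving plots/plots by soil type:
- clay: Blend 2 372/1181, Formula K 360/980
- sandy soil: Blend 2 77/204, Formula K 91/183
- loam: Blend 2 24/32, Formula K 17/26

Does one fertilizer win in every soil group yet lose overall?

No

Clay: Blend 2 372/1181 = 31.5%, Formula K 360/980 = 36.7% → Formula K
Sandy soil: Blend 2 77/204 = 37.7%, Formula K 91/183 = 49.7% → Formula K
Loam: Blend 2 24/32 = 75.0%, Formula K 17/26 = 65.4% → Blend 2
Overall: Blend 2 473/1417 = 33.4%, Formula K 468/1189 = 39.4% → Formula K
Neither sweeps: Blend 2 wins 1 of 3 groups, Formula K wins 2. Formula K wins overall but not every group — no Simpson reversal.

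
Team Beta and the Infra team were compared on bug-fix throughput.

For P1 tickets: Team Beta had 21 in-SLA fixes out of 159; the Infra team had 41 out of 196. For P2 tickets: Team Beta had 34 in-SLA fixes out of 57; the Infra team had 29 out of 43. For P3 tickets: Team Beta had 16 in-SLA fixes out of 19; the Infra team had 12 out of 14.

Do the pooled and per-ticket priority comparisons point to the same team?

Yes

P1: Team Beta 21/159 = 13.2%, the Infra team 41/196 = 20.9% → the Infra team
P2: Team Beta 34/57 = 59.6%, the Infra team 29/43 = 67.4% → the Infra team
P3: Team Beta 16/19 = 84.2%, the Infra team 12/14 = 85.7% → the Infra team
Overall: Team Beta 71/235 = 30.2%, the Infra team 82/253 = 32.4% → the Infra team
The Infra team wins overall and in every ticket group — no reversal.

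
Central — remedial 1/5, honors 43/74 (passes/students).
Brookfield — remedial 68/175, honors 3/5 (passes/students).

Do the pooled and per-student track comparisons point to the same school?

No

Remedial: Central 1/5 = 20.0%, Brookfield 68/175 = 38.9% → Brookfield
Honors: Central 43/74 = 58.1%, Brookfield 3/5 = 60.0% → Brookfield
Overall: Central 44/79 = 55.7%, Brookfield 71/180 = 39.4% → Central
Brookfield wins each student group but Central wins overall — the comparison reverses. Brookfield's students skew toward remedial, which has a lower base rate.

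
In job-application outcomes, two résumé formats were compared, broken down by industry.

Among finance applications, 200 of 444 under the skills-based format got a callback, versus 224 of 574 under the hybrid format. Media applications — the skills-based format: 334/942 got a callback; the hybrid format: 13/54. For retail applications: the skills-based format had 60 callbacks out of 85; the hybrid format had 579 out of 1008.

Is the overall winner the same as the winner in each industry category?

Finance: the skills-based format 200/444 = 45.0%, the hybrid format 224/574 = 39.0% → the skills-based format
Media: the skills-based format 334/942 = 35.5%, the hybrid format 13/54 = 24.1% → the skills-based format
Retail: the skills-based format 60/85 = 70.6%, the hybrid format 579/1008 = 57.4% → the skills-based format
Overall: the skills-based format 594/1471 = 40.4%, the hybrid format 816/1636 = 49.9% → the hybrid format
The skills-based format wins each industry group but the hybrid format wins overall — the comparison reverses. The skills-based format's applications skew toward media, which has a lower base rate.

No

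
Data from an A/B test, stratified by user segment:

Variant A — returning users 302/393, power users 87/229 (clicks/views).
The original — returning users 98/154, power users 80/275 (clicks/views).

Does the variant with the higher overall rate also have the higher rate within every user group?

Returning users: Variant A 302/393 = 76.8%, the original 98/154 = 63.6% → Variant A
Power users: Variant A 87/229 = 38.0%, the original 80/275 = 29.1% → Variant A
Overall: Variant A 389/622 = 62.5%, the original 178/429 = 41.5% → Variant A
Variant A wins overall and in every user group — no reversal.

Yes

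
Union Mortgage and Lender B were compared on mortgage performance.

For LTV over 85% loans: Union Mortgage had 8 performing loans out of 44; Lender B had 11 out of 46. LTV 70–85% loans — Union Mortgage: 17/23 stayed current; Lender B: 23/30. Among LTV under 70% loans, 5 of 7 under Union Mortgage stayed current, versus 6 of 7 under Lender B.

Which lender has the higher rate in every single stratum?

Lender B

LTV over 85%: Union Mortgage 8/44 = 18.2%, Lender B 11/46 = 23.9% → Lender B
LTV 70–85%: Union Mortgage 17/23 = 73.9%, Lender B 23/30 = 76.7% → Lender B
LTV under 70%: Union Mortgage 5/7 = 71.4%, Lender B 6/7 = 85.7% → Lender B
Lender B has the higher rate in all 3 groups.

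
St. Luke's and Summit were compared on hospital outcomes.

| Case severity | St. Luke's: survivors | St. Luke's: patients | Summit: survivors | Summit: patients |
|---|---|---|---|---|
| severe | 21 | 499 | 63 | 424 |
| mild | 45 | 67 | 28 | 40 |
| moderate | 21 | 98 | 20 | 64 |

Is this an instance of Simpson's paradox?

No

Severe: St. Luke's 21/499 = 4.2%, Summit 63/424 = 14.9% → Summit
Mild: St. Luke's 45/67 = 67.2%, Summit 28/40 = 70.0% → Summit
Moderate: St. Luke's 21/98 = 21.4%, Summit 20/64 = 31.2% → Summit
Overall: St. Luke's 87/664 = 13.1%, Summit 111/528 = 21.0% → Summit
Summit wins overall and in every case group — no reversal.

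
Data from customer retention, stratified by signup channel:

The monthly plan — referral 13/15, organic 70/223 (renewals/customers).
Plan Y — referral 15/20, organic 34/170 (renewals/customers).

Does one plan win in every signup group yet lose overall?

Referral: the monthly plan 13/15 = 86.7%, Plan Y 15/20 = 75.0% → the monthly plan
Organic: the monthly plan 70/223 = 31.4%, Plan Y 34/170 = 20.0% → the monthly plan
Overall: the monthly plan 83/238 = 34.9%, Plan Y 49/190 = 25.8% → the monthly plan
The monthly plan wins overall and in every signup group — no reversal.

No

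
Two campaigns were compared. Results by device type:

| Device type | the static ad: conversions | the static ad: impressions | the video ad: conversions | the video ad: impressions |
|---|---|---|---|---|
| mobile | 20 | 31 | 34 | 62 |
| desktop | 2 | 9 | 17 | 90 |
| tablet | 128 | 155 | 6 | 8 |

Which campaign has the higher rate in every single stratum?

the static ad

Mobile: the static ad 20/31 = 64.5%, the video ad 34/62 = 54.8% → the static ad
Desktop: the static ad 2/9 = 22.2%, the video ad 17/90 = 18.9% → the static ad
Tablet: the static ad 128/155 = 82.6%, the video ad 6/8 = 75.0% → the static ad
The static ad has the higher rate in all 3 groups.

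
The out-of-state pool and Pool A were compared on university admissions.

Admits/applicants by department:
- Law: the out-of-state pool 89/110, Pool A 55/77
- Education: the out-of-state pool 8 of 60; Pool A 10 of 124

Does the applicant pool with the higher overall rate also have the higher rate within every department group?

Yes

Law: the out-of-state pool 89/110 = 80.9%, Pool A 55/77 = 71.4% → the out-of-state pool
Education: the out-of-state pool 8/60 = 13.3%, Pool A 10/124 = 8.1% → the out-of-state pool
Overall: the out-of-state pool 97/170 = 57.1%, Pool A 65/201 = 32.3% → the out-of-state pool
The out-of-state pool wins overall and in every department group — no reversal.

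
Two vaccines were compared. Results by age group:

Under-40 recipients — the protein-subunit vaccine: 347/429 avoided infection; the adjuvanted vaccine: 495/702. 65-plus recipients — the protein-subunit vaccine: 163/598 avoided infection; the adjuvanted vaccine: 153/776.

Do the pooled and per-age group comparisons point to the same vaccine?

Yes

Under-40: the protein-subunit vaccine 347/429 = 80.9%, the adjuvanted vaccine 495/702 = 70.5% → the protein-subunit vaccine
65-plus: the protein-subunit vaccine 163/598 = 27.3%, the adjuvanted vaccine 153/776 = 19.7% → the protein-subunit vaccine
Overall: the protein-subunit vaccine 510/1027 = 49.7%, the adjuvanted vaccine 648/1478 = 43.8% → the protein-subunit vaccine
The protein-subunit vaccine wins overall and in every age group — no reversal.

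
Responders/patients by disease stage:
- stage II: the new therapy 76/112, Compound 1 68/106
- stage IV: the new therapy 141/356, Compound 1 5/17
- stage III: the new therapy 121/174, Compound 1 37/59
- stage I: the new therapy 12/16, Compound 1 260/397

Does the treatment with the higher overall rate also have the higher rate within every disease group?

No

Stage II: the new therapy 76/112 = 67.9%, Compound 1 68/106 = 64.2% → the new therapy
Stage IV: the new therapy 141/356 = 39.6%, Compound 1 5/17 = 29.4% → the new therapy
Stage III: the new therapy 121/174 = 69.5%, Compound 1 37/59 = 62.7% → the new therapy
Stage I: the new therapy 12/16 = 75.0%, Compound 1 260/397 = 65.5% → the new therapy
Overall: the new therapy 350/658 = 53.2%, Compound 1 370/579 = 63.9% → Compound 1
The new therapy wins each disease group but Compound 1 wins overall — the comparison reverses. The new therapy's patients skew toward stage IV, which has a lower base rate.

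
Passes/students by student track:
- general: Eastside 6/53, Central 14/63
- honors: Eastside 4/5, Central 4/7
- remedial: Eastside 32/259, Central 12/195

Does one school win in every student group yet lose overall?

No

General: Eastside 6/53 = 11.3%, Central 14/63 = 22.2% → Central
Honors: Eastside 4/5 = 80.0%, Central 4/7 = 57.1% → Eastside
Remedial: Eastside 32/259 = 12.4%, Central 12/195 = 6.2% → Eastside
Overall: Eastside 42/317 = 13.2%, Central 30/265 = 11.3% → Eastside
Neither sweeps: Eastside wins 2 of 3 groups, Central wins 1. Eastside wins overall but not every group — no Simpson reversal.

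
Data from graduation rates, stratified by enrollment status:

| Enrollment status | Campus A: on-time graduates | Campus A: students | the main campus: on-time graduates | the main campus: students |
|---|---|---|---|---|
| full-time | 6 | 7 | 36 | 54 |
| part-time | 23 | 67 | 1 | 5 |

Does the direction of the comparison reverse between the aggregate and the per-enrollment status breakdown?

Yes

Full-time: Campus A 6/7 = 85.7%, the main campus 36/54 = 66.7% → Campus A
Part-time: Campus A 23/67 = 34.3%, the main campus 1/5 = 20.0% → Campus A
Overall: Campus A 29/74 = 39.2%, the main campus 37/59 = 62.7% → the main campus
Campus A wins each enrollment group but the main campus wins overall — the comparison reverses. Campus A's students skew toward part-time, which has a lower base rate.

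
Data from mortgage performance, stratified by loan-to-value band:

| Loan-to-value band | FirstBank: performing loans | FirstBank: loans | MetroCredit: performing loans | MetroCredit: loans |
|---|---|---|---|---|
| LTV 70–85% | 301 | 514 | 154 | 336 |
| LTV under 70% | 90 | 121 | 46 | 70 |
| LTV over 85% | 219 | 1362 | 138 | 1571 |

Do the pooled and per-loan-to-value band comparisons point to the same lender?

LTV 70–85%: FirstBank 301/514 = 58.6%, MetroCredit 154/336 = 45.8% → FirstBank
LTV under 70%: FirstBank 90/121 = 74.4%, MetroCredit 46/70 = 65.7% → FirstBank
LTV over 85%: FirstBank 219/1362 = 16.1%, MetroCredit 138/1571 = 8.8% → FirstBank
Overall: FirstBank 610/1997 = 30.5%, MetroCredit 338/1977 = 17.1% → FirstBank
FirstBank wins overall and in every loan-to-value group — no reversal.

Yes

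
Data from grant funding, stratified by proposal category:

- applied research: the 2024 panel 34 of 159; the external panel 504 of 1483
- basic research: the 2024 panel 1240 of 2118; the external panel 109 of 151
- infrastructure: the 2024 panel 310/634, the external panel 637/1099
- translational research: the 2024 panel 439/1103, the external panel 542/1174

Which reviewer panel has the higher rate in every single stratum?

the external panel

Applied research: the 2024 panel 34/159 = 21.4%, the external panel 504/1483 = 34.0% → the external panel
Basic research: the 2024 panel 1240/2118 = 58.5%, the external panel 109/151 = 72.2% → the external panel
Infrastructure: the 2024 panel 310/634 = 48.9%, the external panel 637/1099 = 58.0% → the external panel
Translational research: the 2024 panel 439/1103 = 39.8%, the external panel 542/1174 = 46.2% → the external panel
The external panel has the higher rate in all 4 groups.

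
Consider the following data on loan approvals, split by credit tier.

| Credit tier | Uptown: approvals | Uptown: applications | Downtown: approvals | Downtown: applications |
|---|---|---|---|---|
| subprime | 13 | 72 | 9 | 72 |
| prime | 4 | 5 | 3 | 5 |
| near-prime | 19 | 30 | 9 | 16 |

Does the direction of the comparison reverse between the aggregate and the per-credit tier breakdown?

Subprime: Uptown 13/72 = 18.1%, Downtown 9/72 = 12.5% → Uptown
Prime: Uptown 4/5 = 80.0%, Downtown 3/5 = 60.0% → Uptown
Near-prime: Uptown 19/30 = 63.3%, Downtown 9/16 = 56.2% → Uptown
Overall: Uptown 36/107 = 33.6%, Downtown 21/93 = 22.6% → Uptown
Uptown wins overall and in every credit group — no reversal.

No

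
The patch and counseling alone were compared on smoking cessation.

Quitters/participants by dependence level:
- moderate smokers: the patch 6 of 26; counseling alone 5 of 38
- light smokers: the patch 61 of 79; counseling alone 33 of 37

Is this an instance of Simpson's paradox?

No

Moderate smokers: the patch 6/26 = 23.1%, counseling alone 5/38 = 13.2% → the patch
Light smokers: the patch 61/79 = 77.2%, counseling alone 33/37 = 89.2% → counseling alone
Overall: the patch 67/105 = 63.8%, counseling alone 38/75 = 50.7% → the patch
Neither sweeps: the patch wins 1 of 2 groups, counseling alone wins 1. The patch wins overall but not every group — no Simpson reversal.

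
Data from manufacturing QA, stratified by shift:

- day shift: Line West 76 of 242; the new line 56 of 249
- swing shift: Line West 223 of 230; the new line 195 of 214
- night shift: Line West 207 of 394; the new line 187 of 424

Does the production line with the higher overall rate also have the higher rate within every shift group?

Day shift: Line West 76/242 = 31.4%, the new line 56/249 = 22.5% → Line West
Swing shift: Line West 223/230 = 97.0%, the new line 195/214 = 91.1% → Line West
Night shift: Line West 207/394 = 52.5%, the new line 187/424 = 44.1% → Line West
Overall: Line West 506/866 = 58.4%, the new line 438/887 = 49.4% → Line West
Line West wins overall and in every shift group — no reversal.

Yes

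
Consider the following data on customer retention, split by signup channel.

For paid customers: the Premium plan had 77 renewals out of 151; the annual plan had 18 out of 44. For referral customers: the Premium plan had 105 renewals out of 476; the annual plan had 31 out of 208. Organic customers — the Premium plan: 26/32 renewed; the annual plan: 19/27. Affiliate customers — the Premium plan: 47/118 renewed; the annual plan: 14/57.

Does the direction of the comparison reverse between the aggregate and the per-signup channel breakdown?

No

Paid: the Premium plan 77/151 = 51.0%, the annual plan 18/44 = 40.9% → the Premium plan
Referral: the Premium plan 105/476 = 22.1%, the annual plan 31/208 = 14.9% → the Premium plan
Organic: the Premium plan 26/32 = 81.2%, the annual plan 19/27 = 70.4% → the Premium plan
Affiliate: the Premium plan 47/118 = 39.8%, the annual plan 14/57 = 24.6% → the Premium plan
Overall: the Premium plan 255/777 = 32.8%, the annual plan 82/336 = 24.4% → the Premium plan
The Premium plan wins overall and in every signup group — no reversal.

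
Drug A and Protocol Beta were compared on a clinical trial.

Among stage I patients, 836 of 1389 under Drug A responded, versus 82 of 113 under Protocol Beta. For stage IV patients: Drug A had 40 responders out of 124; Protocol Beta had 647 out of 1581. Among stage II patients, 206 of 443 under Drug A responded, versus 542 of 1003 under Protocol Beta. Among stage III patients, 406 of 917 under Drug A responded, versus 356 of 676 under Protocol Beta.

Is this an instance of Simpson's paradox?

Stage I: Drug A 836/1389 = 60.2%, Protocol Beta 82/113 = 72.6% → Protocol Beta
Stage IV: Drug A 40/124 = 32.3%, Protocol Beta 647/1581 = 40.9% → Protocol Beta
Stage II: Drug A 206/443 = 46.5%, Protocol Beta 542/1003 = 54.0% → Protocol Beta
Stage III: Drug A 406/917 = 44.3%, Protocol Beta 356/676 = 52.7% → Protocol Beta
Overall: Drug A 1488/2873 = 51.8%, Protocol Beta 1627/3373 = 48.2% → Drug A
Protocol Beta wins each disease group but Drug A wins overall — the comparison reverses. Protocol Beta's patients skew toward stage IV, which has a lower base rate.

Yes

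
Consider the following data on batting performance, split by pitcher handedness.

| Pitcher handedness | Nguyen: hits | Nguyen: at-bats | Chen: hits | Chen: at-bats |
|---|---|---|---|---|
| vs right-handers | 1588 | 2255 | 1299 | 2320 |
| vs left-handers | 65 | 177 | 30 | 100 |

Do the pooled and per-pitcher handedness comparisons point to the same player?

Yes

Vs right-handers: Nguyen 1588/2255 = 70.4%, Chen 1299/2320 = 56.0% → Nguyen
Vs left-handers: Nguyen 65/177 = 36.7%, Chen 30/100 = 30.0% → Nguyen
Overall: Nguyen 1653/2432 = 68.0%, Chen 1329/2420 = 54.9% → Nguyen
Nguyen wins overall and in every pitcher group — no reversal.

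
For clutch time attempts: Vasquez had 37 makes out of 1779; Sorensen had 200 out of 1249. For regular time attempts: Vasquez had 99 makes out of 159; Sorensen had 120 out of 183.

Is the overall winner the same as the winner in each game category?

Clutch time: Vasquez 37/1779 = 2.1%, Sorensen 200/1249 = 16.0% → Sorensen
Regular time: Vasquez 99/159 = 62.3%, Sorensen 120/183 = 65.6% → Sorensen
Overall: Vasquez 136/1938 = 7.0%, Sorensen 320/1432 = 22.3% → Sorensen
Sorensen wins overall and in every game group — no reversal.

Yes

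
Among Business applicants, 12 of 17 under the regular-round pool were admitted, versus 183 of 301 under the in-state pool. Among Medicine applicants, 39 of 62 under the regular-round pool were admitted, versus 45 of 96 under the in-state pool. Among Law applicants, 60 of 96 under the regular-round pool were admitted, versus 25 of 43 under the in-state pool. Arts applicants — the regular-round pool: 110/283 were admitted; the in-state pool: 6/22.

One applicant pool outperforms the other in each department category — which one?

the regular-round pool

Business: the regular-round pool 12/17 = 70.6%, the in-state pool 183/301 = 60.8% → the regular-round pool
Medicine: the regular-round pool 39/62 = 62.9%, the in-state pool 45/96 = 46.9% → the regular-round pool
Law: the regular-round pool 60/96 = 62.5%, the in-state pool 25/43 = 58.1% → the regular-round pool
Arts: the regular-round pool 110/283 = 38.9%, the in-state pool 6/22 = 27.3% → the regular-round pool
The regular-round pool has the higher rate in all 4 groups.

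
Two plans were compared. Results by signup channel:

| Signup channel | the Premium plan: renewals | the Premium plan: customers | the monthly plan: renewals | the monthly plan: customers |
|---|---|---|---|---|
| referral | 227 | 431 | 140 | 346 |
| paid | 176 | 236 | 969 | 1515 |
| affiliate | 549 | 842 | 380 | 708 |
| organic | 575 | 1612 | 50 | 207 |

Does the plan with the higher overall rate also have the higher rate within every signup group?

Referral: the Premium plan 227/431 = 52.7%, the monthly plan 140/346 = 40.5% → the Premium plan
Paid: the Premium plan 176/236 = 74.6%, the monthly plan 969/1515 = 64.0% → the Premium plan
Affiliate: the Premium plan 549/842 = 65.2%, the monthly plan 380/708 = 53.7% → the Premium plan
Organic: the Premium plan 575/1612 = 35.7%, the monthly plan 50/207 = 24.2% → the Premium plan
Overall: the Premium plan 1527/3121 = 48.9%, the monthly plan 1539/2776 = 55.4% → the monthly plan
The Premium plan wins each signup group but the monthly plan wins overall — the comparison reverses. The Premium plan's customers skew toward organic, which has a lower base rate.

No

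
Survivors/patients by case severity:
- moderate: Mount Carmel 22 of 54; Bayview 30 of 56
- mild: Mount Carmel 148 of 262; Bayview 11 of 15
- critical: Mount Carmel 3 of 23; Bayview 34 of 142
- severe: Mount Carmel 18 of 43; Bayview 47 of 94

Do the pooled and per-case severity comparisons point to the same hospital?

No

Moderate: Mount Carmel 22/54 = 40.7%, Bayview 30/56 = 53.6% → Bayview
Mild: Mount Carmel 148/262 = 56.5%, Bayview 11/15 = 73.3% → Bayview
Critical: Mount Carmel 3/23 = 13.0%, Bayview 34/142 = 23.9% → Bayview
Severe: Mount Carmel 18/43 = 41.9%, Bayview 47/94 = 50.0% → Bayview
Overall: Mount Carmel 191/382 = 50.0%, Bayview 122/307 = 39.7% → Mount Carmel
Bayview wins each case group but Mount Carmel wins overall — the comparison reverses. Bayview's patients skew toward critical, which has a lower base rate.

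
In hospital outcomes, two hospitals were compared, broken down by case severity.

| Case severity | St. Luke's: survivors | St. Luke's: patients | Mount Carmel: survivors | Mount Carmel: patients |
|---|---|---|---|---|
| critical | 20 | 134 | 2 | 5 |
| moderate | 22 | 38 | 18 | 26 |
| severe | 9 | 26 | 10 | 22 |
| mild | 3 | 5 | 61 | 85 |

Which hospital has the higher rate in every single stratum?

Mount Carmel

Critical: St. Luke's 20/134 = 14.9%, Mount Carmel 2/5 = 40.0% → Mount Carmel
Moderate: St. Luke's 22/38 = 57.9%, Mount Carmel 18/26 = 69.2% → Mount Carmel
Severe: St. Luke's 9/26 = 34.6%, Mount Carmel 10/22 = 45.5% → Mount Carmel
Mild: St. Luke's 3/5 = 60.0%, Mount Carmel 61/85 = 71.8% → Mount Carmel
Mount Carmel has the higher rate in all 4 groups.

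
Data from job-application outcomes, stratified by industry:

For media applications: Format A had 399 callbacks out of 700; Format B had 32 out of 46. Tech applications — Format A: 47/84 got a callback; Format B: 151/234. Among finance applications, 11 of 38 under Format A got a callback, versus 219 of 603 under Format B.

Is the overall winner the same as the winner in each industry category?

Media: Format A 399/700 = 57.0%, Format B 32/46 = 69.6% → Format B
Tech: Format A 47/84 = 56.0%, Format B 151/234 = 64.5% → Format B
Finance: Format A 11/38 = 28.9%, Format B 219/603 = 36.3% → Format B
Overall: Format A 457/822 = 55.6%, Format B 402/883 = 45.5% → Format A
Format B wins each industry group but Format A wins overall — the comparison reverses. Format B's applications skew toward finance, which has a lower base rate.

No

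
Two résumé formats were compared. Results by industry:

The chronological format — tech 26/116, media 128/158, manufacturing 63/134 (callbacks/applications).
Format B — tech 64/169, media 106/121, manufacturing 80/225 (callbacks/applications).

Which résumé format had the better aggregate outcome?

the chronological format

Tech: the chronological format 26/116 = 22.4%, Format B 64/169 = 37.9% → Format B
Media: the chronological format 128/158 = 81.0%, Format B 106/121 = 87.6% → Format B
Manufacturing: the chronological format 63/134 = 47.0%, Format B 80/225 = 35.6% → the chronological format
Overall: the chronological format 217/408 = 53.2%, Format B 250/515 = 48.5% → the chronological format
(Neither sweeps every industry group, but the chronological format has the higher pooled rate.)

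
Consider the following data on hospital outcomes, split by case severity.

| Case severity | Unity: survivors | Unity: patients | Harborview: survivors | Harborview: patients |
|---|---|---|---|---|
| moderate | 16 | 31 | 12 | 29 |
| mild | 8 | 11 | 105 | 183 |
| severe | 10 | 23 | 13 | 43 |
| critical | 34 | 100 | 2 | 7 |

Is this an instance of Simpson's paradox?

Moderate: Unity 16/31 = 51.6%, Harborview 12/29 = 41.4% → Unity
Mild: Unity 8/11 = 72.7%, Harborview 105/183 = 57.4% → Unity
Severe: Unity 10/23 = 43.5%, Harborview 13/43 = 30.2% → Unity
Critical: Unity 34/100 = 34.0%, Harborview 2/7 = 28.6% → Unity
Overall: Unity 68/165 = 41.2%, Harborview 132/262 = 50.4% → Harborview
Unity wins each case group but Harborview wins overall — the comparison reverses. Unity's patients skew toward critical, which has a lower base rate.

Yes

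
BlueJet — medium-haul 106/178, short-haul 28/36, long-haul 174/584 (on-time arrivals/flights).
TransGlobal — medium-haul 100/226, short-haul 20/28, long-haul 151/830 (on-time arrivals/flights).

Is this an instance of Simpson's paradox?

No

Medium-haul: BlueJet 106/178 = 59.6%, TransGlobal 100/226 = 44.2% → BlueJet
Short-haul: BlueJet 28/36 = 77.8%, TransGlobal 20/28 = 71.4% → BlueJet
Long-haul: BlueJet 174/584 = 29.8%, TransGlobal 151/830 = 18.2% → BlueJet
Overall: BlueJet 308/798 = 38.6%, TransGlobal 271/1084 = 25.0% → BlueJet
BlueJet wins overall and in every route group — no reversal.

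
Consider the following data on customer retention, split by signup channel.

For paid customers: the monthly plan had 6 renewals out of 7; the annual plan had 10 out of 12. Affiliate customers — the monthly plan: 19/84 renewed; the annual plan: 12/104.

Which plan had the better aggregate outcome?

the monthly plan

Paid: the monthly plan 6/7 = 85.7%, the annual plan 10/12 = 83.3% → the monthly plan
Affiliate: the monthly plan 19/84 = 22.6%, the annual plan 12/104 = 11.5% → the monthly plan
Overall: the monthly plan 25/91 = 27.5%, the annual plan 22/116 = 19.0% → the monthly plan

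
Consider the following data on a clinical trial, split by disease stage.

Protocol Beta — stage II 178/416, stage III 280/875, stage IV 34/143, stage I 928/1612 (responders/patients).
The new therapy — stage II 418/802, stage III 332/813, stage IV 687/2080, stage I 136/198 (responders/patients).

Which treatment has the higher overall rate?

Protocol Beta

Stage II: Protocol Beta 178/416 = 42.8%, the new therapy 418/802 = 52.1% → the new therapy
Stage III: Protocol Beta 280/875 = 32.0%, the new therapy 332/813 = 40.8% → the new therapy
Stage IV: Protocol Beta 34/143 = 23.8%, the new therapy 687/2080 = 33.0% → the new therapy
Stage I: Protocol Beta 928/1612 = 57.6%, the new therapy 136/198 = 68.7% → the new therapy
Overall: Protocol Beta 1420/3046 = 46.6%, the new therapy 1573/3893 = 40.4% → Protocol Beta
(The new therapy wins every disease group but Protocol Beta wins overall — the new therapy's patients skew toward the low-rate stage IV group.)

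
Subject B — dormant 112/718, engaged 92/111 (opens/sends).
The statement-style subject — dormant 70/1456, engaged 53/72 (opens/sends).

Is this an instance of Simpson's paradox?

Dormant: Subject B 112/718 = 15.6%, the statement-style subject 70/1456 = 4.8% → Subject B
Engaged: Subject B 92/111 = 82.9%, the statement-style subject 53/72 = 73.6% → Subject B
Overall: Subject B 204/829 = 24.6%, the statement-style subject 123/1528 = 8.0% → Subject B
Subject B wins overall and in every recipient group — no reversal.

No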